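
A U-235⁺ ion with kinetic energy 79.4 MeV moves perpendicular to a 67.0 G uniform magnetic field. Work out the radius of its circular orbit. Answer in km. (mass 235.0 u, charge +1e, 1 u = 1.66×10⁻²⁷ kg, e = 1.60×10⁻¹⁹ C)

r ≈ 2.94 km

Convert the energy: K = 79.4 MeV = 1.27×10^-11 J.
v = √(2K/m) = √(2·1.27×10^-11/3.90×10^-25) = 8.07×10^6 m/s.
r = mv/(qB) = (3.90×10^-25)(8.07×10^6) / [(1×1.60×10^-19)(6.70×10^-3)] = 2940 m.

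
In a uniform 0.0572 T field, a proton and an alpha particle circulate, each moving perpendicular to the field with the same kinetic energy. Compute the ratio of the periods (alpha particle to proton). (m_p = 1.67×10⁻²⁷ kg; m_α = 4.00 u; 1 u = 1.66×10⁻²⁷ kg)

ratio ≈ 1.99

T = 2πm/(qB) is independent of speed, so T₂/T₁ = (m₂/q₂)/(m₁/q₁).
T_{alpha particle}/T_{proton} = (6.64×10^-27/2e) / (1.67×10^-27/1e) = 1.99.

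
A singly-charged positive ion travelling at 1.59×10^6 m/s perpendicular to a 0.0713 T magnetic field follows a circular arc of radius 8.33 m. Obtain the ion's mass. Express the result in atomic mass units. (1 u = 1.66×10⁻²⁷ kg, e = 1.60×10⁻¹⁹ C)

qvB = mv²/r ⇒ m = qBr/v.
m = (1×1.60×10^-19)(0.0713)(8.33) / (1.59×10^6) = 5.98×10^-26 kg = 36.0 u.

m ≈ 36.0 u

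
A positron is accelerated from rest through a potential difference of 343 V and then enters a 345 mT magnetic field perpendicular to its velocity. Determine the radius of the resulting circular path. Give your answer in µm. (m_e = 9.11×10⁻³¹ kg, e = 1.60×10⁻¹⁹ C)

The kinetic energy gained is K = qV = (1×1.60×10^-19)(343) = 5.49×10^-17 J.
v = √(2K/m) = 1.10×10^7 m/s.
r = mv/(qB) = (9.11×10^-31)(1.10×10^7) / [(1×1.60×10^-19)(0.345)] = 1.81×10^-4 m.

r ≈ 181 µm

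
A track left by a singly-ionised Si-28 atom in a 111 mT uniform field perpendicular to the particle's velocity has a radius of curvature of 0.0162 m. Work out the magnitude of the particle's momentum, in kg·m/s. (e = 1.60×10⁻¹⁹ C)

p ≈ 2.88×10^-22 kg·m/s

Since qvB = mv²/r, the momentum p = mv = qBr.
p = (1×1.60×10^-19)(0.111)(0.0162) = 2.88×10^-22 kg·m/s.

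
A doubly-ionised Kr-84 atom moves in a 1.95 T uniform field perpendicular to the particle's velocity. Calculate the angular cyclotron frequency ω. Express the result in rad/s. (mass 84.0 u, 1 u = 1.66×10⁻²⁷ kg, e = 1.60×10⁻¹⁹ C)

ω ≈ 4.48×10^6 rad/s

ω = qB/m = (2×1.60×10^-19)(1.95) / (1.39×10^-25) = 4.48×10^6 rad/s.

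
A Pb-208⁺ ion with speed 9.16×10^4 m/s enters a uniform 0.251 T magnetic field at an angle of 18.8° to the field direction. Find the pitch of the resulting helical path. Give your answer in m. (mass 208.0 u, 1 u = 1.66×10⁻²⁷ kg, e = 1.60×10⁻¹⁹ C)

pitch ≈ 4.68 m

The velocity component along B is v∥ = v cos18.8° = 8.67×10^4 m/s.
The cyclotron period T = 2πm/(qB) = 5.40×10^-5 s is set by m, q, B alone.
Pitch = v∥·T = (8.67×10^4)(5.40×10^-5) = 4.68 m.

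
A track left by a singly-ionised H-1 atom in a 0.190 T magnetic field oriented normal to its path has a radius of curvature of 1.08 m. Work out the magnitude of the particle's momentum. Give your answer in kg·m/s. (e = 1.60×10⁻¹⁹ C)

p ≈ 3.28×10^-20 kg·m/s

Since qvB = mv²/r, the momentum p = mv = qBr.
p = (1×1.60×10^-19)(0.190)(1.08) = 3.28×10^-20 kg·m/s.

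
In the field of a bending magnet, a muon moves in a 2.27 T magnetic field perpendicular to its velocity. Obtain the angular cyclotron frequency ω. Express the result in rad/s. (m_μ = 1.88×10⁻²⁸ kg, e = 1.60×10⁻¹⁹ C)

ω ≈ 1.93×10^9 rad/s

ω = qB/m = (1×1.60×10^-19)(2.27) / (1.88×10^-28) = 1.93×10^9 rad/s.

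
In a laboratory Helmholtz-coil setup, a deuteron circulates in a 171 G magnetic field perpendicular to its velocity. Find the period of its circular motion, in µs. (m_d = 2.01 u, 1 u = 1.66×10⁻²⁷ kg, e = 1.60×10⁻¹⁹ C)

The cyclotron period is independent of speed: T = 2πm/(qB).
T = 2π(3.34×10^-27) / [(1×1.60×10^-19)(0.0171)] = 7.66×10^-6 s.

T ≈ 7.66 µs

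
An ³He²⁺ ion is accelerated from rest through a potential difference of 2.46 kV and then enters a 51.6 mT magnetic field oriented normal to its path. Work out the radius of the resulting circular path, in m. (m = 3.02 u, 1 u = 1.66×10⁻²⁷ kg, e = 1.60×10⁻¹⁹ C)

r ≈ 0.170 m

The kinetic energy gained is K = qV = (2×1.60×10^-19)(2460) = 7.87×10^-16 J.
v = √(2K/m) = 5.60×10^5 m/s.
r = mv/(qB) = (5.01×10^-27)(5.60×10^5) / [(2×1.60×10^-19)(0.0516)] = 0.170 m.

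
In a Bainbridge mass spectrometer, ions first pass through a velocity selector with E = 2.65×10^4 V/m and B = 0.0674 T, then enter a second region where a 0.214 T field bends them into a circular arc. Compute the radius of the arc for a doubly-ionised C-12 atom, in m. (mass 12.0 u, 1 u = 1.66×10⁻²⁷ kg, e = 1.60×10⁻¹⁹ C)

r ≈ 0.114 m

The selector passes v = E/B = 2.65×10^4/0.0674 = 3.93×10^5 m/s.
In the deflection region, r = mv/(qB₂) = (1.99×10^-26)(3.93×10^5) / [(2×1.60×10^-19)(0.214)] = 0.114 m.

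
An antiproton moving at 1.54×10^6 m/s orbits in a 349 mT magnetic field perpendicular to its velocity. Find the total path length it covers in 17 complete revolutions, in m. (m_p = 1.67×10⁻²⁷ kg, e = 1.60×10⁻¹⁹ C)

L ≈ 4.92 m

r = mv/(qB) = 0.0461 m, so one revolution covers 2πr = 0.289 m.
In 17 revolutions: L = 17·2πr = 4.92 m.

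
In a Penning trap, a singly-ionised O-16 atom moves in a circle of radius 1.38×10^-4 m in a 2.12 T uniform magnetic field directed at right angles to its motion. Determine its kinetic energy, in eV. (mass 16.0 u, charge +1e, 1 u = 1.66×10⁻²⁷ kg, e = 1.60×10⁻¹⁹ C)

v = qBr/m = (1×1.60×10^-19)(2.12)(1.38×10^-4) / (2.66×10^-26) = 1760 m/s.
K = ½mv² = 0.5·(2.66×10^-26)·(1760)² = 4.12×10^-20 J = 0.258 eV.

K ≈ 0.258 eV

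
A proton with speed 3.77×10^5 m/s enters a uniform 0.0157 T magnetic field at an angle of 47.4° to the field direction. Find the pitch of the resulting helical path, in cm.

The velocity component along B is v∥ = v cos47.4° = 2.55×10^5 m/s.
The cyclotron period T = 2πm/(qB) = 4.18×10^-6 s is set by m, q, B alone.
Pitch = v∥·T = (2.55×10^5)(4.18×10^-6) = 1.07 m.

pitch ≈ 107 cm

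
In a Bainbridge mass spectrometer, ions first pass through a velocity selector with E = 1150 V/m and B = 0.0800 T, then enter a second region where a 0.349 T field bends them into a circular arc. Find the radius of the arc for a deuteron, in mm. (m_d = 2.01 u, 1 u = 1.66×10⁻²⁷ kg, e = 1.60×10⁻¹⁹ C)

The selector passes v = E/B = 1150/0.0800 = 1.44×10^4 m/s.
In the deflection region, r = mv/(qB₂) = (3.34×10^-27)(1.44×10^4) / [(1×1.60×10^-19)(0.349)] = 8.59×10^-4 m.

r ≈ 0.859 mm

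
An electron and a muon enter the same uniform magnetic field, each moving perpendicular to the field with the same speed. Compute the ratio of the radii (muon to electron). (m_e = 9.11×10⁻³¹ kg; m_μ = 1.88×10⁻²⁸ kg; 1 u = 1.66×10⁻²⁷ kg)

ratio ≈ 206

r = mv/(qB) ⇒ at equal v, r ∝ m/q.
r_{muon}/r_{electron} = 206.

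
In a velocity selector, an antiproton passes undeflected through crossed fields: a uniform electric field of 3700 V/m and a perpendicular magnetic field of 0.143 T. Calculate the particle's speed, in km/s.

v ≈ 25.9 km/s

For zero net force, qE = qvB, so v = E/B.
v = (3700) / (0.143) = 2.59×10^4 m/s.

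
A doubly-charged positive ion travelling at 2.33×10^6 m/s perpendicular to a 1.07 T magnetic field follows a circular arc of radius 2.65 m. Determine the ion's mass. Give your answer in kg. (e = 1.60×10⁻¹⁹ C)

m ≈ 3.89×10^-25 kg

qvB = mv²/r ⇒ m = qBr/v.
m = (2×1.60×10^-19)(1.07)(2.65) / (2.33×10^6) = 3.89×10^-25 kg.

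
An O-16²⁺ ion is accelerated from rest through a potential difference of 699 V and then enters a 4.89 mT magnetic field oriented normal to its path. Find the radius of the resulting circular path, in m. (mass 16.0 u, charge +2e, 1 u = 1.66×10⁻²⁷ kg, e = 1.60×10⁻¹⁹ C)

r ≈ 2.20 m

The kinetic energy gained is K = qV = (2×1.60×10^-19)(699) = 2.24×10^-16 J.
v = √(2K/m) = 1.30×10^5 m/s.
r = mv/(qB) = (2.66×10^-26)(1.30×10^5) / [(2×1.60×10^-19)(4.89×10^-3)] = 2.20 m.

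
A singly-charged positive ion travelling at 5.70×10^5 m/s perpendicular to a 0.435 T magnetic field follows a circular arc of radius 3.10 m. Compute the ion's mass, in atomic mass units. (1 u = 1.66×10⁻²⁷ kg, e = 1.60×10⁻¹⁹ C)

m ≈ 228 u

qvB = mv²/r ⇒ m = qBr/v.
m = (1×1.60×10^-19)(0.435)(3.10) / (5.70×10^5) = 3.79×10^-25 kg = 228 u.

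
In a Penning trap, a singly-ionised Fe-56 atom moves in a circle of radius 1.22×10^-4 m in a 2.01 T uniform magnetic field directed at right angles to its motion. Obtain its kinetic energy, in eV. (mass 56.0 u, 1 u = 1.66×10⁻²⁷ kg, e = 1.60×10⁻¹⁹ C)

v = qBr/m = (1×1.60×10^-19)(2.01)(1.22×10^-4) / (9.30×10^-26) = 422 m/s.
K = ½mv² = 0.5·(9.30×10^-26)·(422)² = 8.28×10^-21 J = 0.0517 eV.

K ≈ 0.0517 eV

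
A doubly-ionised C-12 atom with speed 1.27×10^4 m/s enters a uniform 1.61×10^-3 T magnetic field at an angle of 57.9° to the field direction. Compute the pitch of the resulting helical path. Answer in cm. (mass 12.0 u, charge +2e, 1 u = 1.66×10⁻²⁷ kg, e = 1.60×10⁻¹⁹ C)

pitch ≈ 164 cm

The velocity component along B is v∥ = v cos57.9° = 6750 m/s.
The cyclotron period T = 2πm/(qB) = 2.43×10^-4 s is set by m, q, B alone.
Pitch = v∥·T = (6750)(2.43×10^-4) = 1.64 m.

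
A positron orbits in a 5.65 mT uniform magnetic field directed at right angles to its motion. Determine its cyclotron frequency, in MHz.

f ≈ 158 MHz

f = qB/(2πm) = (1×1.60×10^-19)(5.65×10^-3) / [2π(9.11×10^-31)] = 1.58×10^8 Hz.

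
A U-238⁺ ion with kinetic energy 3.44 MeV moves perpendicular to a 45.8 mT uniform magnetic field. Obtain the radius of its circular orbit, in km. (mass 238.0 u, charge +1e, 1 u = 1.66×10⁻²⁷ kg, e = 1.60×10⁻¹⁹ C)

r ≈ 0.0900 km

Convert the energy: K = 3.44 MeV = 5.50×10^-13 J.
v = √(2K/m) = √(2·5.50×10^-13/3.95×10^-25) = 1.67×10^6 m/s.
r = mv/(qB) = (3.95×10^-25)(1.67×10^6) / [(1×1.60×10^-19)(0.0458)] = 90.0 m.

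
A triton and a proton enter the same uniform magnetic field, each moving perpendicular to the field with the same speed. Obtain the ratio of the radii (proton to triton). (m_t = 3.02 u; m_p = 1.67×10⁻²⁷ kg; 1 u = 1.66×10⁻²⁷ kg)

ratio ≈ 0.333

r = mv/(qB) ⇒ at equal v, r ∝ m/q.
r_{proton}/r_{triton} = 0.333.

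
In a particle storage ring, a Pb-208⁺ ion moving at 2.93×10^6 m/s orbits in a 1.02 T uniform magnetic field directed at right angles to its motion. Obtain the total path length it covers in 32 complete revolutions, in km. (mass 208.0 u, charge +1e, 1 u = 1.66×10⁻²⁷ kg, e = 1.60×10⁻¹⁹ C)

L ≈ 1.25 km

r = mv/(qB) = 6.20 m, so one revolution covers 2πr = 38.9 m.
In 32 revolutions: L = 32·2πr = 1250 m.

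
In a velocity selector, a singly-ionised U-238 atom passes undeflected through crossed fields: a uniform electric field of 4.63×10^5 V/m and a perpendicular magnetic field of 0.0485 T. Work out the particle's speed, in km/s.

v ≈ 9550 km/s

For zero net force, qE = qvB, so v = E/B.
v = (4.63×10^5) / (0.0485) = 9.55×10^6 m/s.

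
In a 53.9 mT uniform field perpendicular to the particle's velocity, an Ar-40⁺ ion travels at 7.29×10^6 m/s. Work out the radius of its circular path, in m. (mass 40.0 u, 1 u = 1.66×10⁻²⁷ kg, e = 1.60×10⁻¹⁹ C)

r ≈ 56.1 m

The magnetic force provides the centripetal force: qvB = mv²/r, so r = mv/(qB).
r = (6.64×10^-26 kg)(7.29×10^6 m/s) / [(1×1.60×10^-19 C)(0.0539 T)] = 56.1 m.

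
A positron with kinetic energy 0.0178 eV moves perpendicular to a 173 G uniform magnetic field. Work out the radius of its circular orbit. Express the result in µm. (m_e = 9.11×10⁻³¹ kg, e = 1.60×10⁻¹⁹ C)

r ≈ 26.0 µm

Convert the energy: K = 0.0178 eV = 2.85×10^-21 J.
v = √(2K/m) = √(2·2.85×10^-21/9.11×10^-31) = 7.91×10^4 m/s.
r = mv/(qB) = (9.11×10^-31)(7.91×10^4) / [(1×1.60×10^-19)(0.0173)] = 2.60×10^-5 m.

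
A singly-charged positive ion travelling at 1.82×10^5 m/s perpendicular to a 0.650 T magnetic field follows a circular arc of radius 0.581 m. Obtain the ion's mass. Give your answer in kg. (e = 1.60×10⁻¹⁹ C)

qvB = mv²/r ⇒ m = qBr/v.
m = (1×1.60×10^-19)(0.650)(0.581) / (1.82×10^5) = 3.32×10^-25 kg.

m ≈ 3.32×10^-25 kg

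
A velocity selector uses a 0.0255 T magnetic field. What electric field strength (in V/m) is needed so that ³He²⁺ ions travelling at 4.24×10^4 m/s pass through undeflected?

E ≈ 1080 V/m

qE = qvB ⇒ E = vB = (4.24×10^4)(0.0255) = 1080 V/m.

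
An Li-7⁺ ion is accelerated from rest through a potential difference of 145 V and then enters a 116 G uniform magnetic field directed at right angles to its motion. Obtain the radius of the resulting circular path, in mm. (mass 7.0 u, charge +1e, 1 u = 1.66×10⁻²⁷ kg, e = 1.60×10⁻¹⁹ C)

r ≈ 396 mm

The kinetic energy gained is K = qV = (1×1.60×10^-19)(145) = 2.32×10^-17 J.
v = √(2K/m) = 6.32×10^4 m/s.
r = mv/(qB) = (1.16×10^-26)(6.32×10^4) / [(1×1.60×10^-19)(0.0116)] = 0.396 m.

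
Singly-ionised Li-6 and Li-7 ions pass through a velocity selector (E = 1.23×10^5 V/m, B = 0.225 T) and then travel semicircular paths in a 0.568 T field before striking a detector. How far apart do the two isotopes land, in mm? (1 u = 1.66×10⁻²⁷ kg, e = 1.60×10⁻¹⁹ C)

Both emerge at v = E/B₁ = 5.47×10^5 m/s.
r = mv/(qB₂), so r₁ = 0.05991 m and r₂ = 0.06990 m, giving Δr = 9.99×10^-3 m.
After a semicircle each ion lands a diameter 2r from the entry slit, so the separation is 2Δr = 0.0200 m.

Δd ≈ 20.0 mm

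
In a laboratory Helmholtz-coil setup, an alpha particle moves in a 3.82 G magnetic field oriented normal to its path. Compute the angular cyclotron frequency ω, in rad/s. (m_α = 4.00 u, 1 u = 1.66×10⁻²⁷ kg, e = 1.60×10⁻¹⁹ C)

ω = qB/m = (2×1.60×10^-19)(3.82×10^-4) / (6.64×10^-27) = 1.84×10^4 rad/s.

ω ≈ 1.84×10^4 rad/s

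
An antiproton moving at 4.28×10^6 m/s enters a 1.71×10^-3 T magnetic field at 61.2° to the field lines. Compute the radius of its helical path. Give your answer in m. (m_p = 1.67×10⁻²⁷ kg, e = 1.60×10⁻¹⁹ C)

r ≈ 22.9 m

Only the perpendicular component v⊥ = v sin61.2° = 3.75×10^6 m/s is bent by the field.
r = m v⊥ /(qB) = (1.67×10^-27)(3.75×10^6) / [(1×1.60×10^-19)(1.71×10^-3)] = 22.9 m.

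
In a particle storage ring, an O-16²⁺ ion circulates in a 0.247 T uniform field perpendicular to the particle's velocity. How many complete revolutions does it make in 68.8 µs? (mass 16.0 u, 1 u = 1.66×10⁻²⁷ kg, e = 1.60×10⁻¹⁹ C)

T = 2πm/(qB) = 2π(2.656×10^-26) / [(2×1.60×10^-19)(0.247)] = 2.1114×10^-6 s.
N = t/T = 6.88×10^-5 / 2.1114×10^-6 ≈ 32.59, so 32 complete revolutions.

N = 32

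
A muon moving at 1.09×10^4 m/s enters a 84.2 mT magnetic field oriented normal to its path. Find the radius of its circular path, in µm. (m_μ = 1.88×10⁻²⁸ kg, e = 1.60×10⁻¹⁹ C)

The magnetic force provides the centripetal force: qvB = mv²/r, so r = mv/(qB).
r = (1.88×10^-28 kg)(1.09×10^4 m/s) / [(1×1.60×10^-19 C)(0.0842 T)] = 1.52×10^-4 m.

r ≈ 152 µm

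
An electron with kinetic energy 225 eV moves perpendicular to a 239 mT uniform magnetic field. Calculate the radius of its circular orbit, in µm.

Convert the energy: K = 225 eV = 3.60×10^-17 J.
v = √(2K/m) = √(2·3.60×10^-17/9.11×10^-31) = 8.89×10^6 m/s.
r = mv/(qB) = (9.11×10^-31)(8.89×10^6) / [(1×1.60×10^-19)(0.239)] = 2.12×10^-4 m.

r ≈ 212 µm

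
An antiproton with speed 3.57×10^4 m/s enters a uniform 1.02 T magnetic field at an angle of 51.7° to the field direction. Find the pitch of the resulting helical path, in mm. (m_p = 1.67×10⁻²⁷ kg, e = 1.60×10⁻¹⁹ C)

The velocity component along B is v∥ = v cos51.7° = 2.21×10^4 m/s.
The cyclotron period T = 2πm/(qB) = 6.43×10^-8 s is set by m, q, B alone.
Pitch = v∥·T = (2.21×10^4)(6.43×10^-8) = 1.42×10^-3 m.

pitch ≈ 1.42 mm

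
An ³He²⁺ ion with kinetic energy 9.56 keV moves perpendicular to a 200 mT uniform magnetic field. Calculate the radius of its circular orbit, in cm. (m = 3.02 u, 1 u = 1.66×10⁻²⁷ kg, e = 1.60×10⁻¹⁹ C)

r ≈ 6.12 cm

Convert the energy: K = 9.56 keV = 1.53×10^-15 J.
v = √(2K/m) = √(2·1.53×10^-15/5.01×10^-27) = 7.81×10^5 m/s.
r = mv/(qB) = (5.01×10^-27)(7.81×10^5) / [(2×1.60×10^-19)(0.200)] = 0.0612 m.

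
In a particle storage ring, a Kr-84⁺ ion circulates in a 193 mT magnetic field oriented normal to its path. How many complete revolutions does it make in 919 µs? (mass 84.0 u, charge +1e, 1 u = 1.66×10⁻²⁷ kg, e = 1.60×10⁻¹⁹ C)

T = 2πm/(qB) = 2π(1.3944×10^-25) / [(1×1.60×10^-19)(0.193)] = 2.8372×10^-5 s.
N = t/T = 9.19×10^-4 / 2.8372×10^-5 ≈ 32.39, so 32 complete revolutions.

N = 32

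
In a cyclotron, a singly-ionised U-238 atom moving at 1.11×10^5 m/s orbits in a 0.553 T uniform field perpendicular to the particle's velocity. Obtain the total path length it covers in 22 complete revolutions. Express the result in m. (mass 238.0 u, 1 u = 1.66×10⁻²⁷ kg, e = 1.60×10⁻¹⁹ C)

r = mv/(qB) = 0.496 m, so one revolution covers 2πr = 3.11 m.
In 22 revolutions: L = 22·2πr = 68.5 m.

L ≈ 68.5 m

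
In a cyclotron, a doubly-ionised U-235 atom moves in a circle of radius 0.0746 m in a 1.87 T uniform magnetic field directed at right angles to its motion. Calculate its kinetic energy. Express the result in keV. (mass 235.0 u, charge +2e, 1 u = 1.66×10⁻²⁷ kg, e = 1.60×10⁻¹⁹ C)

K ≈ 16.0 keV

v = qBr/m = (2×1.60×10^-19)(1.87)(0.0746) / (3.90×10^-25) = 1.14×10^5 m/s.
K = ½mv² = 0.5·(3.90×10^-25)·(1.14×10^5)² = 2.55×10^-15 J = 16.0 keV.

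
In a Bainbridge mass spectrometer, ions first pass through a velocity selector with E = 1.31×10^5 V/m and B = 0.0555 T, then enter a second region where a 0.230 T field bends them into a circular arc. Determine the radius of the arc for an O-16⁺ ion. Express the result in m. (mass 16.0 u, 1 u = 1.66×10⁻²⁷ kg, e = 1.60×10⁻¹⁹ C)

The selector passes v = E/B = 1.31×10^5/0.0555 = 2.36×10^6 m/s.
In the deflection region, r = mv/(qB₂) = (2.66×10^-26)(2.36×10^6) / [(1×1.60×10^-19)(0.230)] = 1.70 m.

r ≈ 1.70 m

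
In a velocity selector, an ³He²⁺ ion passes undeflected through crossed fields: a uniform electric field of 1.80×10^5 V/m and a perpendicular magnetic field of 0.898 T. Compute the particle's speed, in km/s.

For zero net force, qE = qvB, so v = E/B.
v = (1.80×10^5) / (0.898) = 2.00×10^5 m/s.

v ≈ 200 km/s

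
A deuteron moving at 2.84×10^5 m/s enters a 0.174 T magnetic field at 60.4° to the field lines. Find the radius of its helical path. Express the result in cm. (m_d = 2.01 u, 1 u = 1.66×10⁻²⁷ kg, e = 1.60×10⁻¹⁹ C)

r ≈ 2.96 cm

Only the perpendicular component v⊥ = v sin60.4° = 2.47×10^5 m/s is bent by the field.
r = m v⊥ /(qB) = (3.34×10^-27)(2.47×10^5) / [(1×1.60×10^-19)(0.174)] = 0.0296 m.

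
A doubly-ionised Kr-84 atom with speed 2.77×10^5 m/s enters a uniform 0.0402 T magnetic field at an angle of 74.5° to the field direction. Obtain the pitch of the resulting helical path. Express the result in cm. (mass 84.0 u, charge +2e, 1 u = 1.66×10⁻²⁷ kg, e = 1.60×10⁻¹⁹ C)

The velocity component along B is v∥ = v cos74.5° = 7.40×10^4 m/s.
The cyclotron period T = 2πm/(qB) = 6.81×10^-5 s is set by m, q, B alone.
Pitch = v∥·T = (7.40×10^4)(6.81×10^-5) = 5.04 m.

pitch ≈ 504 cm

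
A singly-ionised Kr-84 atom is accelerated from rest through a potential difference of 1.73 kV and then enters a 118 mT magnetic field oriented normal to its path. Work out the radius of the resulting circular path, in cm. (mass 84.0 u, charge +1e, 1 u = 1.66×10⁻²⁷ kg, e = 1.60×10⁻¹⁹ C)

The kinetic energy gained is K = qV = (1×1.60×10^-19)(1730) = 2.77×10^-16 J.
v = √(2K/m) = 6.30×10^4 m/s.
r = mv/(qB) = (1.39×10^-25)(6.30×10^4) / [(1×1.60×10^-19)(0.118)] = 0.465 m.

r ≈ 46.5 cm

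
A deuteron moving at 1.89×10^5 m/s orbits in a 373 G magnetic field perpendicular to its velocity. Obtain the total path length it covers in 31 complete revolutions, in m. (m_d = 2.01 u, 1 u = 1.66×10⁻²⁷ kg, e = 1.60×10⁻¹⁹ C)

L ≈ 20.6 m

r = mv/(qB) = 0.106 m, so one revolution covers 2πr = 0.664 m.
In 31 revolutions: L = 31·2πr = 20.6 m.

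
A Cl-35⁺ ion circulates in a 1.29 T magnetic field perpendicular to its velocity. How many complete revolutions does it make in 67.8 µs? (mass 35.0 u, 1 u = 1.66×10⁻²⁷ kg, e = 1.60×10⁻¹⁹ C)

T = 2πm/(qB) = 2π(5.81×10^-26) / [(1×1.60×10^-19)(1.29)] = 1.7687×10^-6 s.
N = t/T = 6.78×10^-5 / 1.7687×10^-6 ≈ 38.33, so 38 complete revolutions.

N = 38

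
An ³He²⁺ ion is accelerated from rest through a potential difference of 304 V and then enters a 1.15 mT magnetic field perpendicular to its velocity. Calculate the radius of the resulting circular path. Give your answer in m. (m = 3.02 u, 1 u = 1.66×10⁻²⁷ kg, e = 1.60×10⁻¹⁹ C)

The kinetic energy gained is K = qV = (2×1.60×10^-19)(304) = 9.73×10^-17 J.
v = √(2K/m) = 1.97×10^5 m/s.
r = mv/(qB) = (5.01×10^-27)(1.97×10^5) / [(2×1.60×10^-19)(1.15×10^-3)] = 2.68 m.

r ≈ 2.68 m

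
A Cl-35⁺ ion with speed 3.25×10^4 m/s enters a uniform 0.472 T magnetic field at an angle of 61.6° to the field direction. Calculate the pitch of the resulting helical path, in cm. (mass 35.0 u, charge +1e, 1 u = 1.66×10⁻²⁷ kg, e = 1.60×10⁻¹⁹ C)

pitch ≈ 7.47 cm

The velocity component along B is v∥ = v cos61.6° = 1.55×10^4 m/s.
The cyclotron period T = 2πm/(qB) = 4.83×10^-6 s is set by m, q, B alone.
Pitch = v∥·T = (1.55×10^4)(4.83×10^-6) = 0.0747 m.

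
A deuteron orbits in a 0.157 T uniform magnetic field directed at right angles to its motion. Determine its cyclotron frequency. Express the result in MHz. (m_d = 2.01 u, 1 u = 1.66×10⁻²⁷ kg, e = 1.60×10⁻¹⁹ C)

f ≈ 1.20 MHz

f = qB/(2πm) = (1×1.60×10^-19)(0.157) / [2π(3.34×10^-27)] = 1.20×10^6 Hz.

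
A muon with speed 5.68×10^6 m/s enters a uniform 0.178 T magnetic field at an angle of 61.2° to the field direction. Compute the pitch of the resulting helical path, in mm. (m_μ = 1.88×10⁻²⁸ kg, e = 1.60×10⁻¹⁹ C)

pitch ≈ 113 mm

The velocity component along B is v∥ = v cos61.2° = 2.74×10^6 m/s.
The cyclotron period T = 2πm/(qB) = 4.15×10^-8 s is set by m, q, B alone.
Pitch = v∥·T = (2.74×10^6)(4.15×10^-8) = 0.113 m.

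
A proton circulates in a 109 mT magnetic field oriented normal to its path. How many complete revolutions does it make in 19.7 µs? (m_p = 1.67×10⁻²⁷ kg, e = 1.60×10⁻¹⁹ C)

N = 32

T = 2πm/(qB) = 2π(1.67×10^-27) / [(1×1.60×10^-19)(0.109)] = 6.0166×10^-7 s.
N = t/T = 1.97×10^-5 / 6.0166×10^-7 ≈ 32.74, so 32 complete revolutions.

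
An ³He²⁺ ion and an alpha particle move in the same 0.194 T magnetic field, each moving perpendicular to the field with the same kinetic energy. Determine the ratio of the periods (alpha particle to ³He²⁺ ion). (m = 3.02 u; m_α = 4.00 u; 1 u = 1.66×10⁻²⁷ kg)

T = 2πm/(qB) is independent of speed, so T₂/T₁ = (m₂/q₂)/(m₁/q₁).
T_{alpha particle}/T_{³He²⁺ ion} = (6.64×10^-27/2e) / (5.01×10^-27/2e) = 1.32.

ratio ≈ 1.32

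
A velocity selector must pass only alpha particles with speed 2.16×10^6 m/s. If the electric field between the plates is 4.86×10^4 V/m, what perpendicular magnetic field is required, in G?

qE = qvB ⇒ B = E/v = (4.86×10^4) / (2.16×10^6) = 0.0225 T.

B ≈ 225 G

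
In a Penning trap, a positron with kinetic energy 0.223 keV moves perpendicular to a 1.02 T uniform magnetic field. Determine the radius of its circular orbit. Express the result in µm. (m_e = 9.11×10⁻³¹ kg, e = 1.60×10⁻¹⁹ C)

r ≈ 49.4 µm

Convert the energy: K = 0.223 keV = 3.57×10^-17 J.
v = √(2K/m) = √(2·3.57×10^-17/9.11×10^-31) = 8.85×10^6 m/s.
r = mv/(qB) = (9.11×10^-31)(8.85×10^6) / [(1×1.60×10^-19)(1.02)] = 4.94×10^-5 m.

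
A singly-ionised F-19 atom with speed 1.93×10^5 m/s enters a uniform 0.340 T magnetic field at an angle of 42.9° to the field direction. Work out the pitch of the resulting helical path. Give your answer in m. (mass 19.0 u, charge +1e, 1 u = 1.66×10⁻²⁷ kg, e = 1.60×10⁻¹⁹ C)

The velocity component along B is v∥ = v cos42.9° = 1.41×10^5 m/s.
The cyclotron period T = 2πm/(qB) = 3.64×10^-6 s is set by m, q, B alone.
Pitch = v∥·T = (1.41×10^5)(3.64×10^-6) = 0.515 m.

pitch ≈ 0.515 m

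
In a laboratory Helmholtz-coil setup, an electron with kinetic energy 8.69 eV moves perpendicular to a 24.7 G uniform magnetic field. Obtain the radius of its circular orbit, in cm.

Convert the energy: K = 8.69 eV = 1.39×10^-18 J.
v = √(2K/m) = √(2·1.39×10^-18/9.11×10^-31) = 1.75×10^6 m/s.
r = mv/(qB) = (9.11×10^-31)(1.75×10^6) / [(1×1.60×10^-19)(2.47×10^-3)] = 4.03×10^-3 m.

r ≈ 0.403 cm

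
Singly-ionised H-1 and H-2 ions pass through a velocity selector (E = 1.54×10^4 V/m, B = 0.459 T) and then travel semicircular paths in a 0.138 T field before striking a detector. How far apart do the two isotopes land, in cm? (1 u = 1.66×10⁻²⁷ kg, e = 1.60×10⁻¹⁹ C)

Both emerge at v = E/B₁ = 3.36×10^4 m/s.
r = mv/(qB₂), so r₁ = 2.52×10^-3 m and r₂ = 5.04×10^-3 m, giving Δr = 2.52×10^-3 m.
After a semicircle each ion lands a diameter 2r from the entry slit, so the separation is 2Δr = 5.04×10^-3 m.

Δd ≈ 0.504 cm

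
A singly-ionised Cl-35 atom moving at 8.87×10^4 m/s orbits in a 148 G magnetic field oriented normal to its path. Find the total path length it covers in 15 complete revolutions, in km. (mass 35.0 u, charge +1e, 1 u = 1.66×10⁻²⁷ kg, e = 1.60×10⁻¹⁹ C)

r = mv/(qB) = 2.18 m, so one revolution covers 2πr = 13.7 m.
In 15 revolutions: L = 15·2πr = 205 m.

L ≈ 0.205 km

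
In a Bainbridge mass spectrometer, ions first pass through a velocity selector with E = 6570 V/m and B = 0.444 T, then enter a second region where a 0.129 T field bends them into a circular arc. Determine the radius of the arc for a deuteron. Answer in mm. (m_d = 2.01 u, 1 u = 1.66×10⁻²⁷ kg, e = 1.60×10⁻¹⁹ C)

r ≈ 2.39 mm

The selector passes v = E/B = 6570/0.444 = 1.48×10^4 m/s.
In the deflection region, r = mv/(qB₂) = (3.34×10^-27)(1.48×10^4) / [(1×1.60×10^-19)(0.129)] = 2.39×10^-3 m.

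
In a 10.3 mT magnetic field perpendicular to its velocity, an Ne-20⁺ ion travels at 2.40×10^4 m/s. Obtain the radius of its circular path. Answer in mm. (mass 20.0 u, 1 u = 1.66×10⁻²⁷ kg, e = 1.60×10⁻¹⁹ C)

The magnetic force provides the centripetal force: qvB = mv²/r, so r = mv/(qB).
r = (3.32×10^-26 kg)(2.40×10^4 m/s) / [(1×1.60×10^-19 C)(0.0103 T)] = 0.483 m.

r ≈ 483 mm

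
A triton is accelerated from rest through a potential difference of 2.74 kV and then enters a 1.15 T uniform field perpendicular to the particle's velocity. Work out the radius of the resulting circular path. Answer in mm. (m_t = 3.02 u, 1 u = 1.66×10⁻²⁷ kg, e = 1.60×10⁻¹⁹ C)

The kinetic energy gained is K = qV = (1×1.60×10^-19)(2740) = 4.38×10^-16 J.
v = √(2K/m) = 4.18×10^5 m/s.
r = mv/(qB) = (5.01×10^-27)(4.18×10^5) / [(1×1.60×10^-19)(1.15)] = 0.0114 m.

r ≈ 11.4 mm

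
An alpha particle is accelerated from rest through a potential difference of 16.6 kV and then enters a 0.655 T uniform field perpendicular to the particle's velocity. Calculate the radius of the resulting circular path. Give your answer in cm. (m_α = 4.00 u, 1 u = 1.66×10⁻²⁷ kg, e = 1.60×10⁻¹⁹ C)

r ≈ 4.01 cm

The kinetic energy gained is K = qV = (2×1.60×10^-19)(1.66×10^4) = 5.31×10^-15 J.
v = √(2K/m) = 1.26×10^6 m/s.
r = mv/(qB) = (6.64×10^-27)(1.26×10^6) / [(2×1.60×10^-19)(0.655)] = 0.0401 m.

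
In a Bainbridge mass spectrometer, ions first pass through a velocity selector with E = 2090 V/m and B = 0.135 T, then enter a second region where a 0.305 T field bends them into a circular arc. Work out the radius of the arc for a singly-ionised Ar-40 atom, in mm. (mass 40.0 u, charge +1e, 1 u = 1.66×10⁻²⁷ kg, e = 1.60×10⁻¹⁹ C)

The selector passes v = E/B = 2090/0.135 = 1.55×10^4 m/s.
In the deflection region, r = mv/(qB₂) = (6.64×10^-26)(1.55×10^4) / [(1×1.60×10^-19)(0.305)] = 0.0211 m.

r ≈ 21.1 mm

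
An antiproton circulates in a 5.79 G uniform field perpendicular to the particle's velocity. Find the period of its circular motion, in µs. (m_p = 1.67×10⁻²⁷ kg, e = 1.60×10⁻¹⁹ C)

T ≈ 113 µs

The cyclotron period is independent of speed: T = 2πm/(qB).
T = 2π(1.67×10^-27) / [(1×1.60×10^-19)(5.79×10^-4)] = 1.13×10^-4 s.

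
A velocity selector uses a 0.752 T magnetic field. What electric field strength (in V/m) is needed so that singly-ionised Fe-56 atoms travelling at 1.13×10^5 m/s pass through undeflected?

E ≈ 8.50×10^4 V/m

qE = qvB ⇒ E = vB = (1.13×10^5)(0.752) = 8.50×10^4 V/m.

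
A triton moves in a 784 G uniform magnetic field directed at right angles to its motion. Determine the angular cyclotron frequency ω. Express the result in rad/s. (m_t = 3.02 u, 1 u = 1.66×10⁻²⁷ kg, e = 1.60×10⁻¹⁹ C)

ω = qB/m = (1×1.60×10^-19)(0.0784) / (5.01×10^-27) = 2.50×10^6 rad/s.

ω ≈ 2.50×10^6 rad/s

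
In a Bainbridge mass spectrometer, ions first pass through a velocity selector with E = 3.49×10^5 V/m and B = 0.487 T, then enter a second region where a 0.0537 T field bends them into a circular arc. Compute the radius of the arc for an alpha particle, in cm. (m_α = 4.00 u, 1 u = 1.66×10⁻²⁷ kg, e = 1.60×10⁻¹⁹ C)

The selector passes v = E/B = 3.49×10^5/0.487 = 7.17×10^5 m/s.
In the deflection region, r = mv/(qB₂) = (6.64×10^-27)(7.17×10^5) / [(2×1.60×10^-19)(0.0537)] = 0.277 m.

r ≈ 27.7 cm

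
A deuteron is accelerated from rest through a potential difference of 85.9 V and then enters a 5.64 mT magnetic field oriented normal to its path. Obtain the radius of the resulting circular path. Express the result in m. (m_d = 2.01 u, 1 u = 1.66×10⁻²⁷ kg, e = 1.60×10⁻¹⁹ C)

r ≈ 0.336 m

The kinetic energy gained is K = qV = (1×1.60×10^-19)(85.9) = 1.37×10^-17 J.
v = √(2K/m) = 9.08×10^4 m/s.
r = mv/(qB) = (3.34×10^-27)(9.08×10^4) / [(1×1.60×10^-19)(5.64×10^-3)] = 0.336 m.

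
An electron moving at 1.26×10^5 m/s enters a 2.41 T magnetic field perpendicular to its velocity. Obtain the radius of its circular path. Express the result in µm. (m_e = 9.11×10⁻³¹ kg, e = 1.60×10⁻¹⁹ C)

The magnetic force provides the centripetal force: qvB = mv²/r, so r = mv/(qB).
r = (9.11×10^-31 kg)(1.26×10^5 m/s) / [(1×1.60×10^-19 C)(2.41 T)] = 2.98×10^-7 m.

r ≈ 0.298 µm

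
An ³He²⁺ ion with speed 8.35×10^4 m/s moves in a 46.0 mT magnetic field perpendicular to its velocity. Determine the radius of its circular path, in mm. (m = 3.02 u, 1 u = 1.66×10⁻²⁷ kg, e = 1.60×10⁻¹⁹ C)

r ≈ 28.4 mm

The magnetic force provides the centripetal force: qvB = mv²/r, so r = mv/(qB).
r = (5.01×10^-27 kg)(8.35×10^4 m/s) / [(2×1.60×10^-19 C)(0.0460 T)] = 0.0284 m.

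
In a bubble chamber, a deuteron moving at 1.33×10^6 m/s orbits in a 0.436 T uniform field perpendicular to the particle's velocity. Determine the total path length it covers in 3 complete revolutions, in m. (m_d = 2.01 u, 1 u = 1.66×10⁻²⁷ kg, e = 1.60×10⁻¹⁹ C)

r = mv/(qB) = 0.0636 m, so one revolution covers 2πr = 0.400 m.
In 3 revolutions: L = 3·2πr = 1.20 m.

L ≈ 1.20 m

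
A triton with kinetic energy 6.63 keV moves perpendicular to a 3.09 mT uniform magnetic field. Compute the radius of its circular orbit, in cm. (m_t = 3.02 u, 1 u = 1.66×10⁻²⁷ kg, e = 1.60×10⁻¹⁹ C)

Convert the energy: K = 6.63 keV = 1.06×10^-15 J.
v = √(2K/m) = √(2·1.06×10^-15/5.01×10^-27) = 6.51×10^5 m/s.
r = mv/(qB) = (5.01×10^-27)(6.51×10^5) / [(1×1.60×10^-19)(3.09×10^-3)] = 6.60 m.

r ≈ 660 cm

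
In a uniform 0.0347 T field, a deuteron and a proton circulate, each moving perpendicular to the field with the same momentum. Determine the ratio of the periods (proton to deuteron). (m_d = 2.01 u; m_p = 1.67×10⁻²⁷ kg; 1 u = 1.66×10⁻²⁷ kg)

T = 2πm/(qB) is independent of speed, so T₂/T₁ = (m₂/q₂)/(m₁/q₁).
T_{proton}/T_{deuteron} = (1.67×10^-27/1e) / (3.34×10^-27/1e) = 0.501.

ratio ≈ 0.501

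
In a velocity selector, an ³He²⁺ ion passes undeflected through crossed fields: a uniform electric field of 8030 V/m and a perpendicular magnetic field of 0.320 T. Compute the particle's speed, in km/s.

For zero net force, qE = qvB, so v = E/B.
v = (8030) / (0.320) = 2.51×10^4 m/s.

v ≈ 25.1 km/s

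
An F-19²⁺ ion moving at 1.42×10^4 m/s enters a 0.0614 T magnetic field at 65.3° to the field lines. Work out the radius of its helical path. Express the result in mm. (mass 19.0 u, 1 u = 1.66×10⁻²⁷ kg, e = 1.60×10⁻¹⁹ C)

r ≈ 20.7 mm

Only the perpendicular component v⊥ = v sin65.3° = 1.29×10^4 m/s is bent by the field.
r = m v⊥ /(qB) = (3.15×10^-26)(1.29×10^4) / [(2×1.60×10^-19)(0.0614)] = 0.0207 m.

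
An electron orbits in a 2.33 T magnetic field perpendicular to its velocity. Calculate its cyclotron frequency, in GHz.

f = qB/(2πm) = (1×1.60×10^-19)(2.33) / [2π(9.11×10^-31)] = 6.51×10^10 Hz.

f ≈ 65.1 GHz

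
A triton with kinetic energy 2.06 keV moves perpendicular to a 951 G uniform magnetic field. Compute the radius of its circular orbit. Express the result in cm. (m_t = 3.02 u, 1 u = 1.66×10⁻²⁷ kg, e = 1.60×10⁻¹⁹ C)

Convert the energy: K = 2.06 keV = 3.30×10^-16 J.
v = √(2K/m) = √(2·3.30×10^-16/5.01×10^-27) = 3.63×10^5 m/s.
r = mv/(qB) = (5.01×10^-27)(3.63×10^5) / [(1×1.60×10^-19)(0.0951)] = 0.119 m.

r ≈ 11.9 cm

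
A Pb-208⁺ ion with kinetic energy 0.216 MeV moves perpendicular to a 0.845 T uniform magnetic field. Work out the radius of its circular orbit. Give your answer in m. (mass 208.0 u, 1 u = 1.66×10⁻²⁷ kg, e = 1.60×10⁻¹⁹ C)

Convert the energy: K = 0.216 MeV = 3.46×10^-14 J.
v = √(2K/m) = √(2·3.46×10^-14/3.45×10^-25) = 4.47×10^5 m/s.
r = mv/(qB) = (3.45×10^-25)(4.47×10^5) / [(1×1.60×10^-19)(0.845)] = 1.14 m.

r ≈ 1.14 m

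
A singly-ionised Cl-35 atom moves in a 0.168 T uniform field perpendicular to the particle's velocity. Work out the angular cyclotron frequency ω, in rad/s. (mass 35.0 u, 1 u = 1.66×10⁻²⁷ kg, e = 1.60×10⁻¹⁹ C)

ω ≈ 4.63×10^5 rad/s

ω = qB/m = (1×1.60×10^-19)(0.168) / (5.81×10^-26) = 4.63×10^5 rad/s.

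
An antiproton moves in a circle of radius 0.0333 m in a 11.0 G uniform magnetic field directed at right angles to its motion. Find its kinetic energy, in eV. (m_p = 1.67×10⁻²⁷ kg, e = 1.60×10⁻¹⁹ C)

v = qBr/m = (1×1.60×10^-19)(1.10×10^-3)(0.0333) / (1.67×10^-27) = 3510 m/s.
K = ½mv² = 0.5·(1.67×10^-27)·(3510)² = 1.03×10^-20 J = 0.0643 eV.

K ≈ 0.0643 eV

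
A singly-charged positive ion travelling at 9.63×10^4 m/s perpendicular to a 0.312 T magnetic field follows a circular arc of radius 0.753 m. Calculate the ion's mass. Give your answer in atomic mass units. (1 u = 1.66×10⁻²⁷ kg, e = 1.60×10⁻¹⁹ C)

m ≈ 235 u

qvB = mv²/r ⇒ m = qBr/v.
m = (1×1.60×10^-19)(0.312)(0.753) / (9.63×10^4) = 3.90×10^-25 kg = 235 u.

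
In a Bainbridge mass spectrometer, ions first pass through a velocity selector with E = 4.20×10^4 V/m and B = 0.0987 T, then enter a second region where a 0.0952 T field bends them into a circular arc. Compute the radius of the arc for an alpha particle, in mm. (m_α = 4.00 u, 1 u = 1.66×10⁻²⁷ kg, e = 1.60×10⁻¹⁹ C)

r ≈ 92.7 mm

The selector passes v = E/B = 4.20×10^4/0.0987 = 4.26×10^5 m/s.
In the deflection region, r = mv/(qB₂) = (6.64×10^-27)(4.26×10^5) / [(2×1.60×10^-19)(0.0952)] = 0.0927 m.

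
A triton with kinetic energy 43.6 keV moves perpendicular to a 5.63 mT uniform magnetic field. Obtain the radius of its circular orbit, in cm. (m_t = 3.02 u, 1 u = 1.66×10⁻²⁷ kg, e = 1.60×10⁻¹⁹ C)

Convert the energy: K = 43.6 keV = 6.98×10^-15 J.
v = √(2K/m) = √(2·6.98×10^-15/5.01×10^-27) = 1.67×10^6 m/s.
r = mv/(qB) = (5.01×10^-27)(1.67×10^6) / [(1×1.60×10^-19)(5.63×10^-3)] = 9.28 m.

r ≈ 928 cm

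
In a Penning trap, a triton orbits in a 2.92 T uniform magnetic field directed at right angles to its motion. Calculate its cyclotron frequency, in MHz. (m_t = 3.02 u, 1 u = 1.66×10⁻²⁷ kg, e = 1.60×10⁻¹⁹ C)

f = qB/(2πm) = (1×1.60×10^-19)(2.92) / [2π(5.01×10^-27)] = 1.48×10^7 Hz.

f ≈ 14.8 MHz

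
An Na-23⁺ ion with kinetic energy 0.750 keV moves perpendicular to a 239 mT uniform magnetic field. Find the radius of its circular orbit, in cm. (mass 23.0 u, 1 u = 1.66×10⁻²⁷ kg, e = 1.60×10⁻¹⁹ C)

r ≈ 7.92 cm

Convert the energy: K = 0.750 keV = 1.20×10^-16 J.
v = √(2K/m) = √(2·1.20×10^-16/3.82×10^-26) = 7.93×10^4 m/s.
r = mv/(qB) = (3.82×10^-26)(7.93×10^4) / [(1×1.60×10^-19)(0.239)] = 0.0792 m.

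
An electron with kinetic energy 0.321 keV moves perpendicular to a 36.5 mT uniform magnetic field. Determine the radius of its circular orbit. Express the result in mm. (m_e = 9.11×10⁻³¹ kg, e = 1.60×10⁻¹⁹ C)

Convert the energy: K = 0.321 keV = 5.14×10^-17 J.
v = √(2K/m) = √(2·5.14×10^-17/9.11×10^-31) = 1.06×10^7 m/s.
r = mv/(qB) = (9.11×10^-31)(1.06×10^7) / [(1×1.60×10^-19)(0.0365)] = 1.66×10^-3 m.

r ≈ 1.66 mm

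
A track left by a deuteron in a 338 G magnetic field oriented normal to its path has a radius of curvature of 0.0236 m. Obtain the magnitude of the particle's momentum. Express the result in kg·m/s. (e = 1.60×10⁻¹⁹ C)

Since qvB = mv²/r, the momentum p = mv = qBr.
p = (1×1.60×10^-19)(0.0338)(0.0236) = 1.28×10^-22 kg·m/s.

p ≈ 1.28×10^-22 kg·m/s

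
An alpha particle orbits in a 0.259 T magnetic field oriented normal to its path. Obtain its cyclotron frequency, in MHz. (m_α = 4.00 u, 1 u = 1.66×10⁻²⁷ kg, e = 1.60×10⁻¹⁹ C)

f ≈ 1.99 MHz

f = qB/(2πm) = (2×1.60×10^-19)(0.259) / [2π(6.64×10^-27)] = 1.99×10^6 Hz.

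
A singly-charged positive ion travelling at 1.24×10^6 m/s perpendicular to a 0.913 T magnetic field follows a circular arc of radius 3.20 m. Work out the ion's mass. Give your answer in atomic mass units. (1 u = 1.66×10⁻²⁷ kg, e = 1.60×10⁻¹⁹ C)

qvB = mv²/r ⇒ m = qBr/v.
m = (1×1.60×10^-19)(0.913)(3.20) / (1.24×10^6) = 3.77×10^-25 kg = 227 u.

m ≈ 227 u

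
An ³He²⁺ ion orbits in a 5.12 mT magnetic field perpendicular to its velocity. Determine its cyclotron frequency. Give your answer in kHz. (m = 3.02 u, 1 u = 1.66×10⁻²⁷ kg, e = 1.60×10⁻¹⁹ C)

f ≈ 52.0 kHz

f = qB/(2πm) = (2×1.60×10^-19)(5.12×10^-3) / [2π(5.01×10^-27)] = 5.20×10^4 Hz.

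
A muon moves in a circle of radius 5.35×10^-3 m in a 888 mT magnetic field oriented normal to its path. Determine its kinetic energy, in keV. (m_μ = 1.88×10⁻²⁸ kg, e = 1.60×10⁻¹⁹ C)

v = qBr/m = (1×1.60×10^-19)(0.888)(5.35×10^-3) / (1.88×10^-28) = 4.04×10^6 m/s.
K = ½mv² = 0.5·(1.88×10^-28)·(4.04×10^6)² = 1.54×10^-15 J = 9.60 keV.

K ≈ 9.60 keV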